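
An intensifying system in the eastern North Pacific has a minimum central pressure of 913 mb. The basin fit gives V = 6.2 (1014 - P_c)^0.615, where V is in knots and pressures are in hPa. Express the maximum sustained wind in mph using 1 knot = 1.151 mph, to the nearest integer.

ΔP = 1014 − 913 = 101 mb.
V ≈ 6.2 × 101^0.615 = 6.2 × 17.087 ≈ 105.937 kt.
105.937 × 1.151 ≈ 121.93 mph → 122 mph.

122 mph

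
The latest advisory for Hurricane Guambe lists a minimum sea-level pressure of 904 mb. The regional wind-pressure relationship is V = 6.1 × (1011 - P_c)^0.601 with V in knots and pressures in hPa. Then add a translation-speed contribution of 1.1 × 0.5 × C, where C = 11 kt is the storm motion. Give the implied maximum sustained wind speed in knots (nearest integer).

107 kt

ΔP = 1011 − 904 = 107 mb.
107^0.601 ≈ 16.583.
V ≈ 6.1 × 16.583 ≈ 101.2 kt.
Translation term: 1.1 × 0.5 × 11 = 6.05 kt.
Corrected V ≈ 107.25 kt → 107 kt.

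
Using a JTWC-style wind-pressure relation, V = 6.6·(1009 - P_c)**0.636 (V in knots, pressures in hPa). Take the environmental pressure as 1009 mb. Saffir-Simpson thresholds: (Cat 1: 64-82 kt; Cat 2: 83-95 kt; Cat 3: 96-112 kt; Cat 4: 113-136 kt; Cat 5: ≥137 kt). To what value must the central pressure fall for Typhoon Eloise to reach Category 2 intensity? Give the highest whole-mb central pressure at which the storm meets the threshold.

Category 2 begins at V = 83 kt.
Required ΔP = (83/6.6)^(1/0.636) = 12.576^1.572 ≈ 53.56 mb.
P_c ≤ 1009 − 53.56 = 955.44, so the highest integer P_c is 955 mb.

955 mb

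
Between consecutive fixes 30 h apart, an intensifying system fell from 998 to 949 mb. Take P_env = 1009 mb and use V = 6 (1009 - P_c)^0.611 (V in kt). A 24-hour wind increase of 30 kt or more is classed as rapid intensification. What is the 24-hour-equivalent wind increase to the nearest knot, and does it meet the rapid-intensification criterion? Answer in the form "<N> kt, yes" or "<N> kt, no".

V₁: ΔP = 11, V ≈ 6 × 11^0.611 ≈ 25.97 kt.
V₂: ΔP = 60, V ≈ 6 × 60^0.611 ≈ 73.22 kt.
ΔV over 30 h = 47.25 kt → 24 h equivalent = 47.25 × 24/30 ≈ 37.80 kt.
38 kt ≥ 30 kt ⇒ rapid intensification.

38 kt, yes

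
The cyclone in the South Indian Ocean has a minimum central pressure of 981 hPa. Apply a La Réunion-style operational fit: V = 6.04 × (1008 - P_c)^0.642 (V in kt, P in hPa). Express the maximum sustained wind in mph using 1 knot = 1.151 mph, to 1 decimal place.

57.7 mph

ΔP = 1008 − 981 = 27 hPa.
V ≈ 6.04 × 27^0.642 = 6.04 × 8.297 ≈ 50.116 kt.
50.116 × 1.151 ≈ 57.68 mph → 57.7 mph.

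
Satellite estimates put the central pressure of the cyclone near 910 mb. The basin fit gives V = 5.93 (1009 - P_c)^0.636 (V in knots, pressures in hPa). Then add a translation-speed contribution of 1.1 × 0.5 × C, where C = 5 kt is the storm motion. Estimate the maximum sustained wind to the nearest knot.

ΔP = 1009 − 910 = 99 mb.
99^0.636 ≈ 18.588.
V ≈ 5.93 × 18.588 ≈ 110.2 kt.
Translation term: 1.1 × 0.5 × 5 = 2.75 kt.
Corrected V ≈ 112.95 kt → 113 kt.

113 kt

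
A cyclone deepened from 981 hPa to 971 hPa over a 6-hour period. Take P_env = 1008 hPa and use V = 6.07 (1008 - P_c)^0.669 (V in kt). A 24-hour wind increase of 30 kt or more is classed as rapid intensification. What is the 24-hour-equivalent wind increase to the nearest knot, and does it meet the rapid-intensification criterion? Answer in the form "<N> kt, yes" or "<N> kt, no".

V₁: ΔP = 27, V ≈ 6.07 × 27^0.669 ≈ 55.05 kt.
V₂: ΔP = 37, V ≈ 6.07 × 37^0.669 ≈ 67.97 kt.
ΔV over 6 h = 12.92 kt → 24 h equivalent = 12.92 × 24/6 ≈ 51.68 kt.
52 kt ≥ 30 kt ⇒ rapid intensification.

52 kt, yes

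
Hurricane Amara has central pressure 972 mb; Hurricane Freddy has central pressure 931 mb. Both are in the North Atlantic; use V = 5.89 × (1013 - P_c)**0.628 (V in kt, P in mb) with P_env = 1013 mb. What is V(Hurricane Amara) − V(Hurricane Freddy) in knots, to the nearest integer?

Hurricane Amara: ΔP = 41; V ≈ 5.89 × 41^0.628 ≈ 60.67 kt.
Hurricane Freddy: ΔP = 82; V ≈ 5.89 × 82^0.628 ≈ 93.75 kt.
Difference ≈ 60.67 − 93.75 = -33.08 → -33 kt.

-33 kt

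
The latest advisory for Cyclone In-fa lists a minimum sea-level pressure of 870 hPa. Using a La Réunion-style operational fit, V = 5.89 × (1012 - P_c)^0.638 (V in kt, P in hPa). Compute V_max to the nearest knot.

ΔP = 1012 − 870 = 142 hPa.
142^0.638 ≈ 23.613.
V ≈ 5.89 × 23.613 ≈ 139.1 kt.

139 kt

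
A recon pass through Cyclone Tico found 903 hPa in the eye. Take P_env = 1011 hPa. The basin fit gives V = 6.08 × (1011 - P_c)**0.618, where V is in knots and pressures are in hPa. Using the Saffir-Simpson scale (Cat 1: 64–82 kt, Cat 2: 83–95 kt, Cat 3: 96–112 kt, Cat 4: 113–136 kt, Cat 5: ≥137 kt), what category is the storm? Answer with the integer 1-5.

ΔP = 1011 − 903 = 108 hPa.
V ≈ 6.08 × 108^0.618 = 6.08 × 18.06 ≈ 110 kt.
110 kt falls in the Category 3 band.

3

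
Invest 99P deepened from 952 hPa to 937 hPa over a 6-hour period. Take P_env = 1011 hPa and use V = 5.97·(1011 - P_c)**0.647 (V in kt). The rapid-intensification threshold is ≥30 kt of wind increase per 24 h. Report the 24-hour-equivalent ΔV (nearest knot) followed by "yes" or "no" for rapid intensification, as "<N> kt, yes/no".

V₁: ΔP = 59, V ≈ 5.97 × 59^0.647 ≈ 83.51 kt.
V₂: ΔP = 74, V ≈ 5.97 × 74^0.647 ≈ 96.69 kt.
ΔV over 6 h = 13.18 kt → 24 h equivalent = 13.18 × 24/6 ≈ 52.72 kt.
53 kt ≥ 30 kt ⇒ rapid intensification.

53 kt, yes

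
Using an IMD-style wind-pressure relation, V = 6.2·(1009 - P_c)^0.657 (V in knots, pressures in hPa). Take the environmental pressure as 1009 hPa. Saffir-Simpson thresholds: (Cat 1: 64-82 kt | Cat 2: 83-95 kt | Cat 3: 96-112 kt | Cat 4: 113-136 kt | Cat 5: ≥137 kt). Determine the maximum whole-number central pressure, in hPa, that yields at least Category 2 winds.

Category 2 begins at V = 83 kt.
Required ΔP = (83/6.2)^(1/0.657) = 13.387^1.522 ≈ 51.87 hPa.
P_c ≤ 1009 − 51.87 = 957.13, so the highest integer P_c is 957 hPa.

957 hPa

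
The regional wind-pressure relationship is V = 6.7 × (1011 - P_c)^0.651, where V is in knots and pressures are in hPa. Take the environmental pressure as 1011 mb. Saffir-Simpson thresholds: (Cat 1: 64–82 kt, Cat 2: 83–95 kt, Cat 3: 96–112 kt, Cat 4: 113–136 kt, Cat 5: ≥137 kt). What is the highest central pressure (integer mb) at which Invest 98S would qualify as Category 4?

Category 4 begins at V = 113 kt.
Required ΔP = (113/6.7)^(1/0.651) = 16.866^1.536 ≈ 76.70 mb.
P_c ≤ 1011 − 76.70 = 934.30, so the highest integer P_c is 934 mb.

934 mb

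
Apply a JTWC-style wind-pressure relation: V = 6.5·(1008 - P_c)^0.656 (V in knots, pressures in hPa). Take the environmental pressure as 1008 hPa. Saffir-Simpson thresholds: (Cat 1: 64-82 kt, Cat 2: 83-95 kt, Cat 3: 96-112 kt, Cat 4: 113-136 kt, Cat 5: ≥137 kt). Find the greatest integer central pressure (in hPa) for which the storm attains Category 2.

959 hPa

Category 2 begins at V = 83 kt.
Required ΔP = (83/6.5)^(1/0.656) = 12.769^1.524 ≈ 48.55 hPa.
P_c ≤ 1008 − 48.55 = 959.45, so the highest integer P_c is 959 hPa.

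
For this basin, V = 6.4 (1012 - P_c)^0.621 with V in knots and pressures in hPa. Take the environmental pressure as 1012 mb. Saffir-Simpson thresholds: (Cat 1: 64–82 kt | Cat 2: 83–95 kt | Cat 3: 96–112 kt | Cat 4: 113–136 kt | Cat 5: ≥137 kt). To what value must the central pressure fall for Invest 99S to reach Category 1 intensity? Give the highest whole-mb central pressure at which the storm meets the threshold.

Category 1 begins at V = 64 kt.
Required ΔP = (64/6.4)^(1/0.621) = 10.000^1.610 ≈ 40.77 mb.
P_c ≤ 1012 − 40.77 = 971.23, so the highest integer P_c is 971 mb.

971 mb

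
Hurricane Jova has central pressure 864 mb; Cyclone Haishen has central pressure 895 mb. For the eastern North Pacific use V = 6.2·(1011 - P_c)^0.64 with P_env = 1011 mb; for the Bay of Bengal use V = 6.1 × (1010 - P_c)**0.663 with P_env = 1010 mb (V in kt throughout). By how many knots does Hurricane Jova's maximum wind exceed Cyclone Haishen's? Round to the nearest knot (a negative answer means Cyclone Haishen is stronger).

9 kt

Hurricane Jova: ΔP = 147; V ≈ 6.2 × 147^0.64 ≈ 151.17 kt.
Cyclone Haishen: ΔP = 115; V ≈ 6.1 × 115^0.663 ≈ 141.77 kt.
Difference ≈ 151.17 − 141.77 = 9.40 → 9 kt.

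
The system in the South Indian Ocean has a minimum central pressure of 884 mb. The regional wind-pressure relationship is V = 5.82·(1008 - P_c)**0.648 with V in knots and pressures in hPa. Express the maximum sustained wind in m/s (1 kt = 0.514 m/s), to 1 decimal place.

ΔP = 1008 − 884 = 124 mb.
V ≈ 5.82 × 124^0.648 = 5.82 × 22.727 ≈ 132.270 kt.
132.270 × 0.514 ≈ 67.99 m/s → 68.0 m/s.

68.0 m/s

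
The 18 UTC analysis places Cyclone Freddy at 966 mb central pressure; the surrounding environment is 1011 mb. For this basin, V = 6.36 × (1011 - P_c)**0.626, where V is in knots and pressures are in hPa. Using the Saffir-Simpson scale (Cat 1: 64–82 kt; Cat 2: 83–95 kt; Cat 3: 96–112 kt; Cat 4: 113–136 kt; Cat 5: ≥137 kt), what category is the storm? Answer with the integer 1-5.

1

ΔP = 1011 − 966 = 45 mb.
V ≈ 6.36 × 45^0.626 = 6.36 × 10.84 ≈ 69 kt.
69 kt falls in the Category 1 band.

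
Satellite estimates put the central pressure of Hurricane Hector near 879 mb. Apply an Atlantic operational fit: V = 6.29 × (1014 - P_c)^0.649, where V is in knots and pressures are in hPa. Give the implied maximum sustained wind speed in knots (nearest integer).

ΔP = 1014 − 879 = 135 mb.
135^0.649 ≈ 24.132.
V ≈ 6.29 × 24.132 ≈ 151.8 kt.

152 kt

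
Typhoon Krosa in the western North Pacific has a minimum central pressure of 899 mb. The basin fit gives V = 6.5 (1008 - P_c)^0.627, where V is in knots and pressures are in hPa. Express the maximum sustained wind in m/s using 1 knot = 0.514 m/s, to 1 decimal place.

63.3 m/s

ΔP = 1008 − 899 = 109 mb.
V ≈ 6.5 × 109^0.627 = 6.5 × 18.944 ≈ 123.135 kt.
123.135 × 0.514 ≈ 63.29 m/s → 63.3 m/s.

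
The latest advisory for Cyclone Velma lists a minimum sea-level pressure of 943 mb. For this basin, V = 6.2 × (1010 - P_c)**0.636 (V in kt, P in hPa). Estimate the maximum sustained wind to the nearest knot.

90 kt

ΔP = 1010 − 943 = 67 mb.
67^0.636 ≈ 14.501.
V ≈ 6.2 × 14.501 ≈ 89.9 kt.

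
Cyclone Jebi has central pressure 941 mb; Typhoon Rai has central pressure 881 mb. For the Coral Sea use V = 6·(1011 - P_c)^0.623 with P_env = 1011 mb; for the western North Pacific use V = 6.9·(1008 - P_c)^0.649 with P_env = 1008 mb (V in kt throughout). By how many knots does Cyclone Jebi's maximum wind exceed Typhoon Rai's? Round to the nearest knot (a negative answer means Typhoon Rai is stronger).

-75 kt

Cyclone Jebi: ΔP = 70; V ≈ 6 × 70^0.623 ≈ 84.65 kt.
Typhoon Rai: ΔP = 127; V ≈ 6.9 × 127^0.649 ≈ 160.04 kt.
Difference ≈ 84.65 − 160.04 = -75.39 → -75 kt.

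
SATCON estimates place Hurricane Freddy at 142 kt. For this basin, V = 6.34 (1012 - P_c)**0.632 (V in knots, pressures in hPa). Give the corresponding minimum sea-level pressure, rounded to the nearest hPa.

ΔP = (V / 6.34)^(1/0.632) = (142/6.34)^1.582.
142/6.34 = 22.397; 22.397^1.582 ≈ 136.90 hPa.
P_c = 1012 − 136.90 = 875.10 ≈ 875 hPa.

875 hPa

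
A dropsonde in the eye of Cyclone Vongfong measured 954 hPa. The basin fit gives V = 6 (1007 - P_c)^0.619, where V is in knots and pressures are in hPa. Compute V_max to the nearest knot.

70 kt

ΔP = 1007 − 954 = 53 hPa.
53^0.619 ≈ 11.677.
V ≈ 6 × 11.677 ≈ 70.1 kt.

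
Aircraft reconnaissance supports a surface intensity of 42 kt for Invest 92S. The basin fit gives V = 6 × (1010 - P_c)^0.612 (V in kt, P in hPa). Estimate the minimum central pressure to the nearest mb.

986 mb

ΔP = (V / 6)^(1/0.612) = (42/6)^1.634.
42/6 = 7.000; 7.000^1.634 ≈ 24.04 mb.
P_c = 1010 − 24.04 = 985.96 ≈ 986 mb.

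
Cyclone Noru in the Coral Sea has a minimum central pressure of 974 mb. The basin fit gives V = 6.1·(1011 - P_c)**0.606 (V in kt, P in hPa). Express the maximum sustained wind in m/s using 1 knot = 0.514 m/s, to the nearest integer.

ΔP = 1011 − 974 = 37 mb.
V ≈ 6.1 × 37^0.606 = 6.1 × 8.919 ≈ 54.408 kt.
54.408 × 0.514 ≈ 27.97 m/s → 28 m/s.

28 m/s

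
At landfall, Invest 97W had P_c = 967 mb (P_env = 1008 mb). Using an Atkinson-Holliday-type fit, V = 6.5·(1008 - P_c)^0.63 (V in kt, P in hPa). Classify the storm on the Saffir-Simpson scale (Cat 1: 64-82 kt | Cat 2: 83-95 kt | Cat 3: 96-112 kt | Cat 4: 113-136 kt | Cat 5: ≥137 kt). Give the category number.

1

ΔP = 1008 − 967 = 41 mb.
V ≈ 6.5 × 41^0.63 = 6.5 × 10.38 ≈ 67 kt.
67 kt falls in the Category 1 band.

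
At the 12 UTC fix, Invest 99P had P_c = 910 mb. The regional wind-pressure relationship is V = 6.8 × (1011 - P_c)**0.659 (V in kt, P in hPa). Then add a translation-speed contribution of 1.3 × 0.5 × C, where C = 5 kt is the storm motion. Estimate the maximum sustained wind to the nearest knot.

ΔP = 1011 − 910 = 101 mb.
101^0.659 ≈ 20.934.
V ≈ 6.8 × 20.934 ≈ 142.3 kt.
Translation term: 1.3 × 0.5 × 5 = 3.25 kt.
Corrected V ≈ 145.55 kt → 146 kt.

146 kt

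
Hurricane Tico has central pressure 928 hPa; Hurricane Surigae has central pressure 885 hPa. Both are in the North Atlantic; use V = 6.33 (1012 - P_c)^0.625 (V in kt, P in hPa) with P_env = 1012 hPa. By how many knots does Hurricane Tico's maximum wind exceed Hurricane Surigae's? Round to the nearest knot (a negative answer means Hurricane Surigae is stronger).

-30 kt

Hurricane Tico: ΔP = 84; V ≈ 6.33 × 84^0.625 ≈ 100.94 kt.
Hurricane Surigae: ΔP = 127; V ≈ 6.33 × 127^0.625 ≈ 130.70 kt.
Difference ≈ 100.94 − 130.70 = -29.76 → -30 kt.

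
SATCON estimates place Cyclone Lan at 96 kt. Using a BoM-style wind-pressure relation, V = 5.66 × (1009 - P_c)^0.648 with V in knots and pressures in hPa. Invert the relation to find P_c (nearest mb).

ΔP = (V / 5.66)^(1/0.648) = (96/5.66)^1.543.
96/5.66 = 16.961; 16.961^1.543 ≈ 78.94 mb.
P_c = 1009 − 78.94 = 930.06 ≈ 930 mb.

930 mb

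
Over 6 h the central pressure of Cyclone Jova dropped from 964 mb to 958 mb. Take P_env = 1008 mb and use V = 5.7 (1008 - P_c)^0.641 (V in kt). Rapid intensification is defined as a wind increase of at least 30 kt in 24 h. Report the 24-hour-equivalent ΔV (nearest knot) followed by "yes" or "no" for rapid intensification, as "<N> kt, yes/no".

22 kt, no

V₁: ΔP = 44, V ≈ 5.7 × 44^0.641 ≈ 64.47 kt.
V₂: ΔP = 50, V ≈ 5.7 × 50^0.641 ≈ 69.97 kt.
ΔV over 6 h = 5.50 kt → 24 h equivalent = 5.50 × 24/6 ≈ 22.00 kt.
22 kt < 30 kt ⇒ not rapid intensification.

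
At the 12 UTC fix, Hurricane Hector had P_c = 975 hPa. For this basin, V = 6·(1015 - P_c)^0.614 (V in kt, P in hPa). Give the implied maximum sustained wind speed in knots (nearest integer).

ΔP = 1015 − 975 = 40 hPa.
40^0.614 ≈ 9.631.
V ≈ 6 × 9.631 ≈ 57.8 kt.

58 kt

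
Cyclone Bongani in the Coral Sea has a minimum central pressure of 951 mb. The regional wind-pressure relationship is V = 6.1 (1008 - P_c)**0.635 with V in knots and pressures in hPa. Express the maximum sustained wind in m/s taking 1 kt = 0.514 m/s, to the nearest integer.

ΔP = 1008 − 951 = 57 mb.
V ≈ 6.1 × 57^0.635 = 6.1 × 13.031 ≈ 79.490 kt.
79.490 × 0.514 ≈ 40.86 m/s → 41 m/s.

41 m/s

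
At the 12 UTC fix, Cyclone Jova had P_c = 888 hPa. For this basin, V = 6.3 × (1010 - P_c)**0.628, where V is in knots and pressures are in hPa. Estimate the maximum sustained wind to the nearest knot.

129 kt

ΔP = 1010 − 888 = 122 hPa.
122^0.628 ≈ 20.428.
V ≈ 6.3 × 20.428 ≈ 128.7 kt.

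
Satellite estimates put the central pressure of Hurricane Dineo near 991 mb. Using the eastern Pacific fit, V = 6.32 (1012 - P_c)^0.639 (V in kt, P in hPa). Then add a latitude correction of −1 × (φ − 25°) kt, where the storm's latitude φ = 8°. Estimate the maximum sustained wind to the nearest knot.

61 kt

ΔP = 1012 − 991 = 21 mb.
21^0.639 ≈ 6.997.
V ≈ 6.32 × 6.997 ≈ 44.2 kt.
Latitude correction: −1 × (8 − 25) = 17 kt.
Corrected V ≈ 61.2 kt → 61 kt.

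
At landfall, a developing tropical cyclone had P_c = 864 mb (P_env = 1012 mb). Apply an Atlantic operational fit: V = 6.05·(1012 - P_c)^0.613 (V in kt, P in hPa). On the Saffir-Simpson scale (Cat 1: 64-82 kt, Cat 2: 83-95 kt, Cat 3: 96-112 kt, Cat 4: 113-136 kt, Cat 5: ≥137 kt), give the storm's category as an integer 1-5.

4

ΔP = 1012 − 864 = 148 mb.
V ≈ 6.05 × 148^0.613 = 6.05 × 21.40 ≈ 129 kt.
129 kt falls in the Category 4 band.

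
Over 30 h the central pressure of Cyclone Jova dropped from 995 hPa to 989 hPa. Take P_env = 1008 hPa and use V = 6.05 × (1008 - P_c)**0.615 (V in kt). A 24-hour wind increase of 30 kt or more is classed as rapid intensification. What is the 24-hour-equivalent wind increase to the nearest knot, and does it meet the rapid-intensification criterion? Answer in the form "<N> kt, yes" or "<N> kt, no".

6 kt, no

V₁: ΔP = 13, V ≈ 6.05 × 13^0.615 ≈ 29.30 kt.
V₂: ΔP = 19, V ≈ 6.05 × 19^0.615 ≈ 37.00 kt.
ΔV over 30 h = 7.70 kt → 24 h equivalent = 7.70 × 24/30 ≈ 6.16 kt.
6 kt < 30 kt ⇒ not rapid intensification.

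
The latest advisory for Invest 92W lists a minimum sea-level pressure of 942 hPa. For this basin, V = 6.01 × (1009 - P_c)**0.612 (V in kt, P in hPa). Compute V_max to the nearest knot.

ΔP = 1009 − 942 = 67 hPa.
67^0.612 ≈ 13.109.
V ≈ 6.01 × 13.109 ≈ 78.8 kt.

79 kt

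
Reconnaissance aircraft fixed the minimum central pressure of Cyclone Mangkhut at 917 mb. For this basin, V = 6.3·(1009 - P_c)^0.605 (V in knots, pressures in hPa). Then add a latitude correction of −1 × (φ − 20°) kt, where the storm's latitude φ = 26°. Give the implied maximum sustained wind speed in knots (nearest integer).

91 kt

ΔP = 1009 − 917 = 92 mb.
92^0.605 ≈ 15.420.
V ≈ 6.3 × 15.420 ≈ 97.1 kt.
Latitude correction: −1 × (26 − 20) = -6 kt.
Corrected V ≈ 91.1 kt → 91 kt.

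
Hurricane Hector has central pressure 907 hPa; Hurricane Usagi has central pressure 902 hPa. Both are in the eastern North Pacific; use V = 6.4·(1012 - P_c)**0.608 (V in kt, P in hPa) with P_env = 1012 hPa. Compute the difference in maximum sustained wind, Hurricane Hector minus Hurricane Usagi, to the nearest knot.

-3 kt

Hurricane Hector: ΔP = 105; V ≈ 6.4 × 105^0.608 ≈ 108.41 kt.
Hurricane Usagi: ΔP = 110; V ≈ 6.4 × 110^0.608 ≈ 111.52 kt.
Difference ≈ 108.41 − 111.52 = -3.11 → -3 kt.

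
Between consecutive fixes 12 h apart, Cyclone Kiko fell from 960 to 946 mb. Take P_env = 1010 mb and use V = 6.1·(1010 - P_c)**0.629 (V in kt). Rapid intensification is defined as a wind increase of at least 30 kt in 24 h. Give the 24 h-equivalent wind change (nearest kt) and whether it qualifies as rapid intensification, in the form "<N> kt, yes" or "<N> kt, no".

24 kt, no

V₁: ΔP = 50, V ≈ 6.1 × 50^0.629 ≈ 71.45 kt.
V₂: ΔP = 64, V ≈ 6.1 × 64^0.629 ≈ 83.45 kt.
ΔV over 12 h = 12.00 kt → 24 h equivalent = 12.00 × 24/12 ≈ 24.00 kt.
24 kt < 30 kt ⇒ not rapid intensification.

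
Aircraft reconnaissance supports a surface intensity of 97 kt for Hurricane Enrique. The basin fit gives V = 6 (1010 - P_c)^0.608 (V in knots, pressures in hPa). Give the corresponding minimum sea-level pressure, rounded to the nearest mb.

913 mb

ΔP = (V / 6)^(1/0.608) = (97/6)^1.645.
97/6 = 16.167; 16.167^1.645 ≈ 97.24 mb.
P_c = 1010 − 97.24 = 912.76 ≈ 913 mb.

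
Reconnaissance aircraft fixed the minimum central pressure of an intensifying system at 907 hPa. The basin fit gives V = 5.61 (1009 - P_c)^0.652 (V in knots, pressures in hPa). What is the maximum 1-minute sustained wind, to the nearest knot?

ΔP = 1009 − 907 = 102 hPa.
102^0.652 ≈ 20.399.
V ≈ 5.61 × 20.399 ≈ 114.4 kt.

114 kt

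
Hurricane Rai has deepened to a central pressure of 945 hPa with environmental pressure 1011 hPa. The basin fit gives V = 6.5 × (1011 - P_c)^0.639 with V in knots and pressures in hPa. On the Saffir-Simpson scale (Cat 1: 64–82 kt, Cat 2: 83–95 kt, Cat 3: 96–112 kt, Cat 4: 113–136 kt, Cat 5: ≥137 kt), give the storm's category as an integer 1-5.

ΔP = 1011 − 945 = 66 hPa.
V ≈ 6.5 × 66^0.639 = 6.5 × 14.54 ≈ 95 kt.
95 kt falls in the Category 2 band.

2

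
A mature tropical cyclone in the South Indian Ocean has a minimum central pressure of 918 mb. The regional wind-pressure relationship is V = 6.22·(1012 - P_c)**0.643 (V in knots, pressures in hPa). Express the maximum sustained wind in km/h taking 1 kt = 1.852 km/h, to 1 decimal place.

ΔP = 1012 − 918 = 94 mb.
V ≈ 6.22 × 94^0.643 = 6.22 × 18.566 ≈ 115.481 kt.
115.481 × 1.852 ≈ 213.87 km/h → 213.9 km/h.

213.9 km/h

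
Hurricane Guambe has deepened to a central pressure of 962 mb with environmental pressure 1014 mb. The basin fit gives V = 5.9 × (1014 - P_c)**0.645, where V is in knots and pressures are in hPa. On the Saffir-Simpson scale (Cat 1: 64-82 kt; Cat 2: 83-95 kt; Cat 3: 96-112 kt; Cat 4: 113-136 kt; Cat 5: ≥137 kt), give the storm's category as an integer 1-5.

1

ΔP = 1014 − 962 = 52 mb.
V ≈ 5.9 × 52^0.645 = 5.9 × 12.79 ≈ 75 kt.
75 kt falls in the Category 1 band.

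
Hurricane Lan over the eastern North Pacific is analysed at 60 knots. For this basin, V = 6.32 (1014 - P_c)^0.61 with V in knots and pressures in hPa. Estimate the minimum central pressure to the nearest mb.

ΔP = (V / 6.32)^(1/0.61) = (60/6.32)^1.639.
60/6.32 = 9.494; 9.494^1.639 ≈ 40.03 mb.
P_c = 1014 − 40.03 = 973.97 ≈ 974 mb.

974 mb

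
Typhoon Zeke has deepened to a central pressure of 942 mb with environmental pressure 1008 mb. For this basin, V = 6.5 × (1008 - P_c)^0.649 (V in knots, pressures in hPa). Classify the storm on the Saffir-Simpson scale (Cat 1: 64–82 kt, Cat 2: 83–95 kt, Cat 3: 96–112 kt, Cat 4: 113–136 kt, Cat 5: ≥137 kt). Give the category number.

ΔP = 1008 − 942 = 66 mb.
V ≈ 6.5 × 66^0.649 = 6.5 × 15.17 ≈ 99 kt.
99 kt falls in the Category 3 band.

3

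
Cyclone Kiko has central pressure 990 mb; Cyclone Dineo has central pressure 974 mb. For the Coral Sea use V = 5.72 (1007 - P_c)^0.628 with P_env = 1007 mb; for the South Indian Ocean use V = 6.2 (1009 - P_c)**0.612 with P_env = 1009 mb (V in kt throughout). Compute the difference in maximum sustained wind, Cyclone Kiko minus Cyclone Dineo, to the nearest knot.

Cyclone Kiko: ΔP = 17; V ≈ 5.72 × 17^0.628 ≈ 33.89 kt.
Cyclone Dineo: ΔP = 35; V ≈ 6.2 × 35^0.612 ≈ 54.62 kt.
Difference ≈ 33.89 − 54.62 = -20.73 → -21 kt.

-21 kt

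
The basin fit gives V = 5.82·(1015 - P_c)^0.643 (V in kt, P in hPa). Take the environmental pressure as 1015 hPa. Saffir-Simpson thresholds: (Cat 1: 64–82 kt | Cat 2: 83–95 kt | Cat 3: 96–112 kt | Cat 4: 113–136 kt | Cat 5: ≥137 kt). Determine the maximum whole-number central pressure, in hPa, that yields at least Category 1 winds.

973 hPa

Category 1 begins at V = 64 kt.
Required ΔP = (64/5.82)^(1/0.643) = 10.997^1.555 ≈ 41.63 hPa.
P_c ≤ 1015 − 41.63 = 973.37, so the highest integer P_c is 973 hPa.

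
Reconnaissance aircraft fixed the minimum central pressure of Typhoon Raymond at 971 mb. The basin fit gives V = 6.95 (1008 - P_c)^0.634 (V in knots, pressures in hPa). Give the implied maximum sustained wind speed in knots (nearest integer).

69 kt

ΔP = 1008 − 971 = 37 mb.
37^0.634 ≈ 9.868.
V ≈ 6.95 × 9.868 ≈ 68.6 kt.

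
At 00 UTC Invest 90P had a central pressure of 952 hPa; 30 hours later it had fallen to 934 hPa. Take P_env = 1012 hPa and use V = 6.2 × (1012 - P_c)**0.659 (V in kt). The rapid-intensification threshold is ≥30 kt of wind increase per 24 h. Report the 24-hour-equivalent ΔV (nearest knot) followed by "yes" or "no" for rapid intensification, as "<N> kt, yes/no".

14 kt, no

V₁: ΔP = 60, V ≈ 6.2 × 60^0.659 ≈ 92.09 kt.
V₂: ΔP = 78, V ≈ 6.2 × 78^0.659 ≈ 109.47 kt.
ΔV over 30 h = 17.38 kt → 24 h equivalent = 17.38 × 24/30 ≈ 13.90 kt.
14 kt < 30 kt ⇒ not rapid intensification.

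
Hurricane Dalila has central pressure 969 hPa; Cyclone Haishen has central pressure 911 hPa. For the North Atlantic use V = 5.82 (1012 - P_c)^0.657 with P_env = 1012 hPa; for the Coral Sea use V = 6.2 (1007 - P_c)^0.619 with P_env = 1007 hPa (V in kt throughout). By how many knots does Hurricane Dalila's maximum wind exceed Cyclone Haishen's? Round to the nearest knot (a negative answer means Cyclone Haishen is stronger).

-36 kt

Hurricane Dalila: ΔP = 43; V ≈ 5.82 × 43^0.657 ≈ 68.88 kt.
Cyclone Haishen: ΔP = 96; V ≈ 6.2 × 96^0.619 ≈ 104.57 kt.
Difference ≈ 68.88 − 104.57 = -35.69 → -36 kt.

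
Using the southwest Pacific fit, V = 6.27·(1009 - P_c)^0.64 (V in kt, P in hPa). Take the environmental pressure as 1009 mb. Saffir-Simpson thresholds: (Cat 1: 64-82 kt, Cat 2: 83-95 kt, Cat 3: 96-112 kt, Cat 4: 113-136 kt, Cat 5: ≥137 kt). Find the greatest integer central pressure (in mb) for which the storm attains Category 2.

952 mb

Category 2 begins at V = 83 kt.
Required ΔP = (83/6.27)^(1/0.64) = 13.238^1.562 ≈ 56.60 mb.
P_c ≤ 1009 − 56.60 = 952.40, so the highest integer P_c is 952 mb.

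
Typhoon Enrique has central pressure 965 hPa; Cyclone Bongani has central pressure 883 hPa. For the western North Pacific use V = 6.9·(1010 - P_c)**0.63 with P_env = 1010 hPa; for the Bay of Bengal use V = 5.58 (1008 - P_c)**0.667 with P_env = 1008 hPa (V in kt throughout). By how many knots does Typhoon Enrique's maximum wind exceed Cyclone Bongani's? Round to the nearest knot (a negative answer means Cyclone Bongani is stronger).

Typhoon Enrique: ΔP = 45; V ≈ 6.9 × 45^0.63 ≈ 75.92 kt.
Cyclone Bongani: ΔP = 125; V ≈ 5.58 × 125^0.667 ≈ 139.72 kt.
Difference ≈ 75.92 − 139.72 = -63.80 → -64 kt.

-64 kt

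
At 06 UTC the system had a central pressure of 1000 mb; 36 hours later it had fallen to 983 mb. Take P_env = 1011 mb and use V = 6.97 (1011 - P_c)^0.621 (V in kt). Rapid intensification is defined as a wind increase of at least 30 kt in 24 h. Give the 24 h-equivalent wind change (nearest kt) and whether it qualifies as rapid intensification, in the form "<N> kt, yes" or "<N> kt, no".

V₁: ΔP = 11, V ≈ 6.97 × 11^0.621 ≈ 30.90 kt.
V₂: ΔP = 28, V ≈ 6.97 × 28^0.621 ≈ 55.20 kt.
ΔV over 36 h = 24.30 kt → 24 h equivalent = 24.30 × 24/36 ≈ 16.20 kt.
16 kt < 30 kt ⇒ not rapid intensification.

16 kt, no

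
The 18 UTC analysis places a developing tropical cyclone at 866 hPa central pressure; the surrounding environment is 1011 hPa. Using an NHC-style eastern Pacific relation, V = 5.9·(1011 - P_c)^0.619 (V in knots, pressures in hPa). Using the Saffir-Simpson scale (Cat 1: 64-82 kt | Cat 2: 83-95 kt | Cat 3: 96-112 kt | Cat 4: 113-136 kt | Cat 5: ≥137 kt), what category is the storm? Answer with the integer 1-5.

ΔP = 1011 − 866 = 145 hPa.
V ≈ 5.9 × 145^0.619 = 5.9 × 21.77 ≈ 128 kt.
128 kt falls in the Category 4 band.

4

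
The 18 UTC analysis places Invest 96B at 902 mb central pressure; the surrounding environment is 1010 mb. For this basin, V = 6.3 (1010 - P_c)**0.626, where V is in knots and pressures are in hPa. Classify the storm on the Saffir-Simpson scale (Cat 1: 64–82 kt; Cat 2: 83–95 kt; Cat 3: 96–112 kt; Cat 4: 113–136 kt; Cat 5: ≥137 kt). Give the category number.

ΔP = 1010 − 902 = 108 mb.
V ≈ 6.3 × 108^0.626 = 6.3 × 18.75 ≈ 118 kt.
118 kt falls in the Category 4 band.

4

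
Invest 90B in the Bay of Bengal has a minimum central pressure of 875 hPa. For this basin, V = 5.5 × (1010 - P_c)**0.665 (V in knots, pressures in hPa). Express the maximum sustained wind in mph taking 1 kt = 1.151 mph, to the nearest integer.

ΔP = 1010 − 875 = 135 hPa.
V ≈ 5.5 × 135^0.665 = 5.5 × 26.102 ≈ 143.560 kt.
143.560 × 1.151 ≈ 165.24 mph → 165 mph.

165 mph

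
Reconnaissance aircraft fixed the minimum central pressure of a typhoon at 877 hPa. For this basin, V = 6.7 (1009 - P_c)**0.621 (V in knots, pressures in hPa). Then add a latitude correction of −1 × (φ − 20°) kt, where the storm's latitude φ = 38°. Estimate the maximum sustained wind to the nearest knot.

ΔP = 1009 − 877 = 132 hPa.
132^0.621 ≈ 20.743.
V ≈ 6.7 × 20.743 ≈ 139.0 kt.
Latitude correction: −1 × (38 − 20) = -18 kt.
Corrected V ≈ 121 kt → 121 kt.

121 kt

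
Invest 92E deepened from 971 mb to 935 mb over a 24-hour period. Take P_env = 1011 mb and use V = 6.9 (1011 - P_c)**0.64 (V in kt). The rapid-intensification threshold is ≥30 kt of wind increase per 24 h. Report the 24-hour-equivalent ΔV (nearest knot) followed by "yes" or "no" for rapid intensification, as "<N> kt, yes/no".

37 kt, yes

V₁: ΔP = 40, V ≈ 6.9 × 40^0.64 ≈ 73.14 kt.
V₂: ΔP = 76, V ≈ 6.9 × 76^0.64 ≈ 110.30 kt.
ΔV over 24 h = 37.16 kt → 24 h equivalent = 37.16 × 24/24 ≈ 37.16 kt.
37 kt ≥ 30 kt ⇒ rapid intensification.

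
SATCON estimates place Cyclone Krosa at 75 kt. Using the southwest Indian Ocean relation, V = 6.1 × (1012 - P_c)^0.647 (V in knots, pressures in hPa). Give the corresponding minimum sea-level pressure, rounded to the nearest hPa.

964 hPa

ΔP = (V / 6.1)^(1/0.647) = (75/6.1)^1.546.
75/6.1 = 12.295; 12.295^1.546 ≈ 48.34 hPa.
P_c = 1012 − 48.34 = 963.66 ≈ 964 hPa.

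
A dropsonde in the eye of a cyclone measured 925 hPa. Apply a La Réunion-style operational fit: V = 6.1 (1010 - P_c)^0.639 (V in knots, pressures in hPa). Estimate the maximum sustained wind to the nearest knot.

104 kt

ΔP = 1010 − 925 = 85 hPa.
85^0.639 ≈ 17.096.
V ≈ 6.1 × 17.096 ≈ 104.3 kt.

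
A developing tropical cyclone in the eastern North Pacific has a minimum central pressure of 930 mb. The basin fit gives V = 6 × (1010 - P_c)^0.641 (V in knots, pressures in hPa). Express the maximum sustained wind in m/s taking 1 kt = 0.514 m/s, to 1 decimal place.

ΔP = 1010 − 930 = 80 mb.
V ≈ 6 × 80^0.641 = 6 × 16.591 ≈ 99.548 kt.
99.548 × 0.514 ≈ 51.17 m/s → 51.2 m/s.

51.2 m/s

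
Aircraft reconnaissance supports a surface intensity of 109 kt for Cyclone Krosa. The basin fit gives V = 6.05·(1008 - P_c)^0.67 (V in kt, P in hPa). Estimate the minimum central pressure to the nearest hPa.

933 hPa

ΔP = (V / 6.05)^(1/0.67) = (109/6.05)^1.493.
109/6.05 = 18.017; 18.017^1.493 ≈ 74.84 hPa.
P_c = 1008 − 74.84 = 933.16 ≈ 933 hPa.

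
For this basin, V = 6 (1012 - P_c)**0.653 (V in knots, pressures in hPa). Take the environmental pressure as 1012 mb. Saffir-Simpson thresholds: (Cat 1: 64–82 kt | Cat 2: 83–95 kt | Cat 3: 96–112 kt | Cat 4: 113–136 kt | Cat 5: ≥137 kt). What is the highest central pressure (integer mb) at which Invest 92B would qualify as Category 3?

942 mb

Category 3 begins at V = 96 kt.
Required ΔP = (96/6)^(1/0.653) = 16.000^1.531 ≈ 69.82 mb.
P_c ≤ 1012 − 69.82 = 942.18, so the highest integer P_c is 942 mb.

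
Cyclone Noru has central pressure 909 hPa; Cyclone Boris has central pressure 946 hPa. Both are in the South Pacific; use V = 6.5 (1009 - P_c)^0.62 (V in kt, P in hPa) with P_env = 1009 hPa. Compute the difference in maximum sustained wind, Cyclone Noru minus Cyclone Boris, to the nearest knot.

28 kt

Cyclone Noru: ΔP = 100; V ≈ 6.5 × 100^0.62 ≈ 112.96 kt.
Cyclone Boris: ΔP = 63; V ≈ 6.5 × 63^0.62 ≈ 84.82 kt.
Difference ≈ 112.96 − 84.82 = 28.14 → 28 kt.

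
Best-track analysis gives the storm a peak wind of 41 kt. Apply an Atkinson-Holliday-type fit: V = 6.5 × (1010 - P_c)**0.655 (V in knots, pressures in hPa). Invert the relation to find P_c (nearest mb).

ΔP = (V / 6.5)^(1/0.655) = (41/6.5)^1.527.
41/6.5 = 6.308; 6.308^1.527 ≈ 16.64 mb.
P_c = 1010 − 16.64 = 993.36 ≈ 993 mb.

993 mb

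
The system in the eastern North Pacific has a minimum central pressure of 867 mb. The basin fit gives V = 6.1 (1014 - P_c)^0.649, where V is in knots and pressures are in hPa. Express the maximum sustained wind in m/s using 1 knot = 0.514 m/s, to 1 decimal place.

ΔP = 1014 − 867 = 147 mb.
V ≈ 6.1 × 147^0.649 = 6.1 × 25.503 ≈ 155.567 kt.
155.567 × 0.514 ≈ 79.96 m/s → 80.0 m/s.

80.0 m/s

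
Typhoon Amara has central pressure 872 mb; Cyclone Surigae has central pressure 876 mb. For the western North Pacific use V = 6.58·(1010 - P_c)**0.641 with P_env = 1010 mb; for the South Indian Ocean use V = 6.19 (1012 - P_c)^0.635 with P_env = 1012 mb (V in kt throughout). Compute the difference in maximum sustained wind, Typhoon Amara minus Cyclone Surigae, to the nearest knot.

Typhoon Amara: ΔP = 138; V ≈ 6.58 × 138^0.641 ≈ 154.84 kt.
Cyclone Surigae: ΔP = 136; V ≈ 6.19 × 136^0.635 ≈ 140.12 kt.
Difference ≈ 154.84 − 140.12 = 14.72 → 15 kt.

15 kt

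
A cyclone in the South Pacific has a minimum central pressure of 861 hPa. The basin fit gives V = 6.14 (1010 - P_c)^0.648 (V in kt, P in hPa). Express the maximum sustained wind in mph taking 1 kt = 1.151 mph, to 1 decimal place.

180.9 mph

ΔP = 1010 − 861 = 149 hPa.
V ≈ 6.14 × 149^0.648 = 6.14 × 25.599 ≈ 157.178 kt.
157.178 × 1.151 ≈ 180.91 mph → 180.9 mph.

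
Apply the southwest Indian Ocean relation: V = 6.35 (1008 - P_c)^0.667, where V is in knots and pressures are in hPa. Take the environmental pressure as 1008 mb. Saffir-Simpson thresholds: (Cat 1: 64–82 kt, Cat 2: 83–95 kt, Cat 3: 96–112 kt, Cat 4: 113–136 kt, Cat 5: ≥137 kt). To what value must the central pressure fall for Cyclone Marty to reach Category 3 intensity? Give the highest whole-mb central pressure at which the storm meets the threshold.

949 mb

Category 3 begins at V = 96 kt.
Required ΔP = (96/6.35)^(1/0.667) = 15.118^1.499 ≈ 58.66 mb.
P_c ≤ 1008 − 58.66 = 949.34, so the highest integer P_c is 949 mb.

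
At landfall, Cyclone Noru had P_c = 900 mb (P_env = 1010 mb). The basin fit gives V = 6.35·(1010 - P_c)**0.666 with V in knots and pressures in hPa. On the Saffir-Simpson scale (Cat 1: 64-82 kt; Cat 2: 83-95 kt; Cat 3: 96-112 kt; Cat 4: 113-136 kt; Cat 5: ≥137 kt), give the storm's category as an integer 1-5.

5

ΔP = 1010 − 900 = 110 mb.
V ≈ 6.35 × 110^0.666 = 6.35 × 22.89 ≈ 145 kt.
145 kt falls in the Category 5 band.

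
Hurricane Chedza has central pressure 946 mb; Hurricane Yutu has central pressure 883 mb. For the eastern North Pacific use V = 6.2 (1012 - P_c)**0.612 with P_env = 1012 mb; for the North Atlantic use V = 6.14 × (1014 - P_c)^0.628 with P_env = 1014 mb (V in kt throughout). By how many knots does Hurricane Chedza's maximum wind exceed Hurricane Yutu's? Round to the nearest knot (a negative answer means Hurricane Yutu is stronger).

-51 kt

Hurricane Chedza: ΔP = 66; V ≈ 6.2 × 66^0.612 ≈ 80.53 kt.
Hurricane Yutu: ΔP = 131; V ≈ 6.14 × 131^0.628 ≈ 131.16 kt.
Difference ≈ 80.53 − 131.16 = -50.63 → -51 kt.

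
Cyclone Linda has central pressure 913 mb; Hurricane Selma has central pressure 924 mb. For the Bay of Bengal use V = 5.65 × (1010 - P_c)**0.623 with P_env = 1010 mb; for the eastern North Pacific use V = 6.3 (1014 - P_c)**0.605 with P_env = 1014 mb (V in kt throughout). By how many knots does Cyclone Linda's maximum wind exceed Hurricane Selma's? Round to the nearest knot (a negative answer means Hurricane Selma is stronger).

2 kt

Cyclone Linda: ΔP = 97; V ≈ 5.65 × 97^0.623 ≈ 97.68 kt.
Hurricane Selma: ΔP = 90; V ≈ 6.3 × 90^0.605 ≈ 95.86 kt.
Difference ≈ 97.68 − 95.86 = 1.82 → 2 kt.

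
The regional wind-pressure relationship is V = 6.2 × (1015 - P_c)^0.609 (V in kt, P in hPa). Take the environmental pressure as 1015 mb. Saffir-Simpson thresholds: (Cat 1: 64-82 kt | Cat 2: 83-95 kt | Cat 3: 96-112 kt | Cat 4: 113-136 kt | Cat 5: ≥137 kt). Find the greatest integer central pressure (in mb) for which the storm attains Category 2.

Category 2 begins at V = 83 kt.
Required ΔP = (83/6.2)^(1/0.609) = 13.387^1.642 ≈ 70.80 mb.
P_c ≤ 1015 − 70.80 = 944.20, so the highest integer P_c is 944 mb.

944 mb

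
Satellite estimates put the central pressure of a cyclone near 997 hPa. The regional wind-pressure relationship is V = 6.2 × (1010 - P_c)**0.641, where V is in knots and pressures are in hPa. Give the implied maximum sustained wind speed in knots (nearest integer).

32 kt

ΔP = 1010 − 997 = 13 hPa.
13^0.641 ≈ 5.177.
V ≈ 6.2 × 5.177 ≈ 32.1 kt.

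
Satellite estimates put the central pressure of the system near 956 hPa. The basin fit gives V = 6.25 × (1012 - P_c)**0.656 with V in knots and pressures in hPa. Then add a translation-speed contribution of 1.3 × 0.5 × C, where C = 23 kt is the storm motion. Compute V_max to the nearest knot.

103 kt

ΔP = 1012 − 956 = 56 hPa.
56^0.656 ≈ 14.022.
V ≈ 6.25 × 14.022 ≈ 87.6 kt.
Translation term: 1.3 × 0.5 × 23 = 14.95 kt.
Corrected V ≈ 102.55 kt → 103 kt.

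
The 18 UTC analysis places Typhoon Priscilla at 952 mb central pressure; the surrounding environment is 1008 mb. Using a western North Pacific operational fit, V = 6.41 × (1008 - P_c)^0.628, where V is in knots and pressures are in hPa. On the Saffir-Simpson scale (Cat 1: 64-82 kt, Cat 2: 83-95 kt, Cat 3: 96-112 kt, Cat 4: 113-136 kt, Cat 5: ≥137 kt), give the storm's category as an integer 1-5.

ΔP = 1008 − 952 = 56 mb.
V ≈ 6.41 × 56^0.628 = 6.41 × 12.53 ≈ 80 kt.
80 kt falls in the Category 1 band.

1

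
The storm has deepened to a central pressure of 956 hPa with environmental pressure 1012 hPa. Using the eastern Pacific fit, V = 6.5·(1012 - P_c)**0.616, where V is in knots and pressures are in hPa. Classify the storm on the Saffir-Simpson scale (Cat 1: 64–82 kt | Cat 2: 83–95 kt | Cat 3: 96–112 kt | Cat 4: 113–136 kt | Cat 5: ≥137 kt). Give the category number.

1

ΔP = 1012 − 956 = 56 hPa.
V ≈ 6.5 × 56^0.616 = 6.5 × 11.94 ≈ 78 kt.
78 kt falls in the Category 1 band.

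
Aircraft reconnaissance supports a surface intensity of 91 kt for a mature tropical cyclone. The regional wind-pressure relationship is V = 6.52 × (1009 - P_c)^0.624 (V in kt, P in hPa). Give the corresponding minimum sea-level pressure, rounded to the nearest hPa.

941 hPa

ΔP = (V / 6.52)^(1/0.624) = (91/6.52)^1.603.
91/6.52 = 13.957; 13.957^1.603 ≈ 68.33 hPa.
P_c = 1009 − 68.33 = 940.67 ≈ 941 hPa.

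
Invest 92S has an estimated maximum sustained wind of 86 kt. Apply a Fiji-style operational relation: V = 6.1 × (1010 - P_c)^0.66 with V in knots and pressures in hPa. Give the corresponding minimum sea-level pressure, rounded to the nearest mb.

ΔP = (V / 6.1)^(1/0.66) = (86/6.1)^1.515.
86/6.1 = 14.098; 14.098^1.515 ≈ 55.10 mb.
P_c = 1010 − 55.10 = 954.90 ≈ 955 mb.

955 mb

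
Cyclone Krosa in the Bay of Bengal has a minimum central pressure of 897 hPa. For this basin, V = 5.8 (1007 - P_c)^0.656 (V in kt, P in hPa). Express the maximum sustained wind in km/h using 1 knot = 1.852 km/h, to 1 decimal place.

ΔP = 1007 − 897 = 110 hPa.
V ≈ 5.8 × 110^0.656 = 5.8 × 21.835 ≈ 126.643 kt.
126.643 × 1.852 ≈ 234.54 km/h → 234.5 km/h.

234.5 km/h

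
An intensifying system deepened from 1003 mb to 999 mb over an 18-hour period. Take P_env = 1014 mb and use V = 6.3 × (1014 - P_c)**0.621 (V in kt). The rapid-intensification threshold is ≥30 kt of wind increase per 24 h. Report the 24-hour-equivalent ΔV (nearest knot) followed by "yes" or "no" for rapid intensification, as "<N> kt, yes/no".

8 kt, no

V₁: ΔP = 11, V ≈ 6.3 × 11^0.621 ≈ 27.93 kt.
V₂: ΔP = 15, V ≈ 6.3 × 15^0.621 ≈ 33.86 kt.
ΔV over 18 h = 5.93 kt → 24 h equivalent = 5.93 × 24/18 ≈ 7.91 kt.
8 kt < 30 kt ⇒ not rapid intensification.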